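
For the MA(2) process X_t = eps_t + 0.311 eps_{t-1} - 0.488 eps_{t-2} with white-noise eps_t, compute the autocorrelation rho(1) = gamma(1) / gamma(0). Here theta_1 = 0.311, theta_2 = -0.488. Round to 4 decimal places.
\rho(1) = 0.1193

For an MA(q) process with theta_0 = 1, the autocovariance is
  gamma(k) = sigma^2 * sum_{i=0..q-k} theta_i * theta_{i+k},
and rho(k) = gamma(k) / gamma(0). Sigma^2 cancels.
  numerator   = (1)*(0.311) + (0.311)*(-0.488) = 0.159232.
  denominator = (1)^2 + (0.311)^2 + (-0.488)^2 = 1.334865.
  rho(1) = 0.159232 / 1.334865 = 0.1193.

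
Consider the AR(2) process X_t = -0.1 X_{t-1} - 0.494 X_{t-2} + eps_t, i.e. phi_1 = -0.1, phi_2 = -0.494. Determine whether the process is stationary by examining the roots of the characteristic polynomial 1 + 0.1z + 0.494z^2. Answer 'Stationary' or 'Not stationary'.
\text{Stationary}

The AR(p) characteristic polynomial is P(z) = 1 + 0.1z + 0.494z^2.
Stationarity requires all roots to lie outside the unit circle, i.e. |z| > 1 for every root.
Set 1 + (0.1) z + (0.494) z^2 = 0, i.e. a z^2 + b z + c = 0 with a = 0.494, b = 0.1, c = 1.
Discriminant D = b^2 - 4ac = (0.1)^2 - 4*(0.494)*1 = 0.01 - (1.976) = -1.966.
D < 0, so the roots are the complex-conjugate pair z = (-b +/- i sqrt(-D)) / (2a) = -0.1012 +/- 1.4192i.
For a conjugate pair |z|^2 = z * conj(z) = (product of roots) = c/a = 1/(0.494) = 2.024291, so |z| = sqrt(2.024291) = 1.4228 for both roots.
Moduli of all roots: 1.4228, 1.4228.
All moduli strictly greater than 1? Yes.
Verdict: Stationary.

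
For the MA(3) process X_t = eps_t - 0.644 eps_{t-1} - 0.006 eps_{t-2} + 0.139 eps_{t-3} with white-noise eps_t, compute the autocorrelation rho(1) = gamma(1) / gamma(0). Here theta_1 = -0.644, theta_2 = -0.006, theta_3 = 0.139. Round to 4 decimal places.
\rho(1) = -0.4470

For an MA(q) process with theta_0 = 1, the autocovariance is
  gamma(k) = sigma^2 * sum_{i=0..q-k} theta_i * theta_{i+k},
and rho(k) = gamma(k) / gamma(0). Sigma^2 cancels.
  numerator   = (1)*(-0.644) + (-0.644)*(-0.006) + (-0.006)*(0.139) = -0.64097.
  denominator = (1)^2 + (-0.644)^2 + (-0.006)^2 + (0.139)^2 = 1.434093.
  rho(1) = -0.64097 / 1.434093 = -0.4470.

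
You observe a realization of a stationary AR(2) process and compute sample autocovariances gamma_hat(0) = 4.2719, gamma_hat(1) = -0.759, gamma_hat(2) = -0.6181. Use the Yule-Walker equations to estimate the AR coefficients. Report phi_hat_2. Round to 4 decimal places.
\hat\phi_{2} = -0.1820

The Yule-Walker equations for an AR(p) process read, in matrix form,
  Gamma_p phi = r_p,   with   (Gamma_p)_{ij} = gamma(|i - j|),
                       (r_p)_i = gamma(i),   i,j = 1..p.
Substitute the sample gammas (Toeplitz matrix and right-hand side of size 2):
  Gamma_p = [[4.2719, -0.759], [-0.759, 4.2719]]
  r_p     = [-0.759, -0.6181]
Written out:
  4.2719 phi_1 - 0.759 phi_2 = -0.759
  -0.759 phi_1 + 4.2719 phi_2 = -0.6181
Solve by Cramer's rule:
  det = gamma(0)^2 - gamma(1)^2 = (4.2719)^2 - (-0.759)^2 = 18.24912961 - 0.576081 = 17.67304861
  phi_hat_1 = [gamma(1) gamma(0) - gamma(1) gamma(2)] / det = [(-0.759)(4.2719) - (-0.759)(-0.6181)] / 17.67304861 = -3.71151 / 17.67304861 = -0.21
  phi_hat_2 = [gamma(0) gamma(2) - gamma(1)^2] / det = [(4.2719)(-0.6181) - (-0.759)^2] / 17.67304861 = -3.21654239 / 17.67304861 = -0.182
So phi_hat = [-0.2100, -0.1820].
Therefore phi_hat_2 = -0.1820.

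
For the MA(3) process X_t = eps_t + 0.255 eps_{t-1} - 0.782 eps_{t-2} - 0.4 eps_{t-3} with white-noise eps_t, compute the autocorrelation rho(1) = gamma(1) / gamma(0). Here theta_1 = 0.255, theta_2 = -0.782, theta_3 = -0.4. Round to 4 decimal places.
\rho(1) = 0.2006

For an MA(q) process with theta_0 = 1, the autocovariance is
  gamma(k) = sigma^2 * sum_{i=0..q-k} theta_i * theta_{i+k},
and rho(k) = gamma(k) / gamma(0). Sigma^2 cancels.
  numerator   = (1)*(0.255) + (0.255)*(-0.782) + (-0.782)*(-0.4) = 0.36839.
  denominator = (1)^2 + (0.255)^2 + (-0.782)^2 + (-0.4)^2 = 1.836549.
  rho(1) = 0.36839 / 1.836549 = 0.2006.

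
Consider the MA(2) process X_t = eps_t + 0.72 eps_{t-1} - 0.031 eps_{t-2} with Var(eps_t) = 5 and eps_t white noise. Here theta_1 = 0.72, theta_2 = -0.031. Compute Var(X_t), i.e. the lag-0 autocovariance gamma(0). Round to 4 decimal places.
\gamma(0) = 7.5968

For an MA(q) process X_t = eps_t + sum_i theta_i eps_{t-i} with
Var(eps_t) = sigma^2, the variance is
  gamma(0) = sigma^2 * (1 + sum_i theta_i^2).
  sum_i theta_i^2 = (0.72)^2 + (-0.031)^2 = 0.5184 + 0.000961 = 0.519361.
  gamma(0) = 5 * (1 + 0.519361) = 5 * 1.519361 = 7.596805, which rounds to 7.5968.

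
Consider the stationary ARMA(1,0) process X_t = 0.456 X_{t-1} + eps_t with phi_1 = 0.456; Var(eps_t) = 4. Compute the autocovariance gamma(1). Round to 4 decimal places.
\gamma(1) = 2.3028

Multiply the model equation by X_{t-k} and take expectations. With theta_0 = psi_0 = 1 and psi_j the MA(infinity) weights, this gives
  gamma(k) - sum_i phi_i gamma(k-i) = c_k,
  c_k = sigma^2 * sum_{j=k..q} theta_j psi_{j-k}   (c_k = 0 for k > q),
using gamma(-m) = gamma(m).
Pure AR (q = 0): c_0 = sigma^2 = 4, c_k = 0 for k >= 1.
Equations for k = 0 and k = 1 (AR order 1):
  gamma(0) = phi_1 gamma(1) + c_0
  gamma(1) = phi_1 gamma(0) + c_1
Substituting the second into the first: gamma(0) (1 - phi_1^2) = c_0 + phi_1 c_1, so
  gamma(0) = c_0 / (1 - phi_1^2) = 4 / (1 - (0.456)^2) = 4 / 0.792064 = 5.050097.
  gamma(1) = phi_1 gamma(0) = (0.456)(5.050097) = 2.302844.
Therefore gamma(1) = 2.3028 (to 4 decimal places).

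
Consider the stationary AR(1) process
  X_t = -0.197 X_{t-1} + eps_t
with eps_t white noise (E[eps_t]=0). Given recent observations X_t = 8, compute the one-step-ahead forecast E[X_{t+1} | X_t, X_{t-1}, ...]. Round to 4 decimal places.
E[X_{t+1} \mid \mathcal F_t] = -1.5760

For an AR(p) model X_t = c + sum_i phi_i X_{t-i} + eps_t, the
one-step-ahead conditional mean is
  E[X_{t+1} | X_t, ...] = c + sum_i phi_i X_{t+1-i}.
Substitute known values:
  E[X_{t+1} | ...] = (-0.197) * (8)
                   = -1.5760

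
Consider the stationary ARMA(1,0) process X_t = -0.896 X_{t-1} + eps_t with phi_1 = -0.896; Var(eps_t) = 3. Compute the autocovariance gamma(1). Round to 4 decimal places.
\gamma(1) = -13.6319

Multiply the model equation by X_{t-k} and take expectations. With theta_0 = psi_0 = 1 and psi_j the MA(infinity) weights, this gives
  gamma(k) - sum_i phi_i gamma(k-i) = c_k,
  c_k = sigma^2 * sum_{j=k..q} theta_j psi_{j-k}   (c_k = 0 for k > q),
using gamma(-m) = gamma(m).
Pure AR (q = 0): c_0 = sigma^2 = 3, c_k = 0 for k >= 1.
Equations for k = 0 and k = 1 (AR order 1):
  gamma(0) = phi_1 gamma(1) + c_0
  gamma(1) = phi_1 gamma(0) + c_1
Substituting the second into the first: gamma(0) (1 - phi_1^2) = c_0 + phi_1 c_1, so
  gamma(0) = c_0 / (1 - phi_1^2) = 3 / (1 - (-0.896)^2) = 3 / 0.197184 = 15.214216.
  gamma(1) = phi_1 gamma(0) = (-0.896)(15.214216) = -13.631938.
Therefore gamma(1) = -13.6319 (to 4 decimal places).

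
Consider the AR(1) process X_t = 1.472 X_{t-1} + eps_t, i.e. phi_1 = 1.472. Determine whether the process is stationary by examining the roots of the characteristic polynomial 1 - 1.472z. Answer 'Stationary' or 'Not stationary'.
\text{Not stationary}

The AR(p) characteristic polynomial is P(z) = 1 - 1.472z.
Stationarity requires all roots to lie outside the unit circle, i.e. |z| > 1 for every root.
This is linear in z: 1 + (-1.472) z = 0  =>  z = -1/(-1.472) = 0.679348,  |z| = 0.679348.
Moduli of all roots: 0.6793.
All moduli strictly greater than 1? No.
Verdict: Not stationary.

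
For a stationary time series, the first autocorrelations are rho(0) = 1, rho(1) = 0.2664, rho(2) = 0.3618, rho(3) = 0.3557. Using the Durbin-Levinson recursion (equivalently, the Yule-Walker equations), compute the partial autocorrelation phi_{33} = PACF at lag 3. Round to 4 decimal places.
\phi_{33} = 0.2459

The PACF at lag k is phi_{kk}, the last component of the solution
to the Yule-Walker system G_k phi = r_k where
  (G_k)_{ij} = rho(|i - j|), (r_k)_i = rho(i), i,j = 1..k.
Equivalently, Durbin-Levinson gives phi_{kk} iteratively:
  phi_{11} = rho(1)
  phi_{kk} = [rho(k) - sum_{j=1..k-1} phi_{k-1,j} rho(k-j)]
            / [1 - sum_{j=1..k-1} phi_{k-1,j} rho(j)],
  phi_{k,j} = phi_{k-1,j} - phi_{kk} phi_{k-1,k-j},  j = 1..k-1.
Step k = 1:
  phi_11 = rho(1) = 0.2664.
Step k = 2:
  phi_22 = [rho(2) - phi_11 rho(1)] / [1 - phi_11 rho(1)] = [0.3618 - (0.2664)(0.2664)] / [1 - (0.2664)(0.2664)]
         = 0.29083104 / 0.92903104 = 0.313048.
  Update: phi_21 = phi_11 - phi_22 phi_11 = 0.2664 - (0.313048)(0.2664) = 0.183004.
Step k = 3:
  phi_33 = [rho(3) - phi_21 rho(2) - phi_22 rho(1)] / [1 - phi_21 rho(1) - phi_22 rho(2)]
    numerator   = 0.3557 - (0.183004)(0.3618) - (0.313048)(0.2664) = 0.20609321
    denominator = 1 - (0.183004)(0.2664) - (0.313048)(0.3618) = 0.83798705
  phi_33 = 0.20609321 / 0.83798705 = 0.2459.
Therefore phi_{33} = 0.2459.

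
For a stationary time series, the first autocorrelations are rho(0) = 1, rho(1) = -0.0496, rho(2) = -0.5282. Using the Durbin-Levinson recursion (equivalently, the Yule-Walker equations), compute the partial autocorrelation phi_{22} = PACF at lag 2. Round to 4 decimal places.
\phi_{22} = -0.5320

The PACF at lag k is phi_{kk}, the last component of the solution
to the Yule-Walker system G_k phi = r_k where
  (G_k)_{ij} = rho(|i - j|), (r_k)_i = rho(i), i,j = 1..k.
Equivalently, Durbin-Levinson gives phi_{kk} iteratively:
  phi_{11} = rho(1)
  phi_{kk} = [rho(k) - sum_{j=1..k-1} phi_{k-1,j} rho(k-j)]
            / [1 - sum_{j=1..k-1} phi_{k-1,j} rho(j)],
  phi_{k,j} = phi_{k-1,j} - phi_{kk} phi_{k-1,k-j},  j = 1..k-1.
Step k = 1:
  phi_11 = rho(1) = -0.0496.
Step k = 2:
  phi_22 = [rho(2) - phi_11 rho(1)] / [1 - phi_11 rho(1)] = [-0.5282 - (-0.0496)(-0.0496)] / [1 - (-0.0496)(-0.0496)]
         = -0.53066016 / 0.99753984 = -0.532.
Therefore phi_{22} = -0.5320.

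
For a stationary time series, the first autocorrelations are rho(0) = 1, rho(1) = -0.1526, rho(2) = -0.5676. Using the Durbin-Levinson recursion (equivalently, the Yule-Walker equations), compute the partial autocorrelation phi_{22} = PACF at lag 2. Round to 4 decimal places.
\phi_{22} = -0.6050

The PACF at lag k is phi_{kk}, the last component of the solution
to the Yule-Walker system G_k phi = r_k where
  (G_k)_{ij} = rho(|i - j|), (r_k)_i = rho(i), i,j = 1..k.
Equivalently, Durbin-Levinson gives phi_{kk} iteratively:
  phi_{11} = rho(1)
  phi_{kk} = [rho(k) - sum_{j=1..k-1} phi_{k-1,j} rho(k-j)]
            / [1 - sum_{j=1..k-1} phi_{k-1,j} rho(j)],
  phi_{k,j} = phi_{k-1,j} - phi_{kk} phi_{k-1,k-j},  j = 1..k-1.
Step k = 1:
  phi_11 = rho(1) = -0.1526.
Step k = 2:
  phi_22 = [rho(2) - phi_11 rho(1)] / [1 - phi_11 rho(1)] = [-0.5676 - (-0.1526)(-0.1526)] / [1 - (-0.1526)(-0.1526)]
         = -0.59088676 / 0.97671324 = -0.605.
Therefore phi_{22} = -0.6050.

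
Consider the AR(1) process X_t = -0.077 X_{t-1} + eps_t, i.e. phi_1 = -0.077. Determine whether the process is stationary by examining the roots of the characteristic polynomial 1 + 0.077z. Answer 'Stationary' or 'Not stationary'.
\text{Stationary}

The AR(p) characteristic polynomial is P(z) = 1 + 0.077z.
Stationarity requires all roots to lie outside the unit circle, i.e. |z| > 1 for every root.
This is linear in z: 1 + (0.077) z = 0  =>  z = -1/(0.077) = -12.987013,  |z| = 12.987013.
Moduli of all roots: 12.9870.
All moduli strictly greater than 1? Yes.
Verdict: Stationary.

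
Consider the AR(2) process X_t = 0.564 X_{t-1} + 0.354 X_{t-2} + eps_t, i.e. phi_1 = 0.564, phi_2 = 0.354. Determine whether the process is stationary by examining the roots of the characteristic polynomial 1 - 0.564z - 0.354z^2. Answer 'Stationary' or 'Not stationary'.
\text{Stationary}

The AR(p) characteristic polynomial is P(z) = 1 - 0.564z - 0.354z^2.
Stationarity requires all roots to lie outside the unit circle, i.e. |z| > 1 for every root.
Set 1 + (-0.564) z + (-0.354) z^2 = 0, i.e. a z^2 + b z + c = 0 with a = -0.354, b = -0.564, c = 1.
Discriminant D = b^2 - 4ac = (-0.564)^2 - 4*(-0.354)*1 = 0.318096 - (-1.416) = 1.734096.
D >= 0, so the roots are real: z = (-b +/- sqrt(D)) / (2a) = (0.564 +/- 1.316851) / (-0.708).
  z_1 = (0.564 + 1.316851) / (-0.708) = -2.6566,   |z_1| = 2.6566.
  z_2 = (0.564 - 1.316851) / (-0.708) = 1.0633,   |z_2| = 1.0633.
Moduli of all roots: 2.6566, 1.0633.
All moduli strictly greater than 1? Yes.
Verdict: Stationary.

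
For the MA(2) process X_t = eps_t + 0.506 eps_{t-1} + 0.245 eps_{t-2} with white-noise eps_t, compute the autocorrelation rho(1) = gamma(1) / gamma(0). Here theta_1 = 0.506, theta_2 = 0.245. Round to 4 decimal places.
\rho(1) = 0.4787

For an MA(q) process with theta_0 = 1, the autocovariance is
  gamma(k) = sigma^2 * sum_{i=0..q-k} theta_i * theta_{i+k},
and rho(k) = gamma(k) / gamma(0). Sigma^2 cancels.
  numerator   = (1)*(0.506) + (0.506)*(0.245) = 0.62997.
  denominator = (1)^2 + (0.506)^2 + (0.245)^2 = 1.316061.
  rho(1) = 0.62997 / 1.316061 = 0.4787.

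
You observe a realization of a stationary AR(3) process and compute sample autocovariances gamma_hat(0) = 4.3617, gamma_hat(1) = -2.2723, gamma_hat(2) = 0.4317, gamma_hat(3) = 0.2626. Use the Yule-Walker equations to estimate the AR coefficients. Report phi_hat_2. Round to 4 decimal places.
\hat\phi_{2} = -0.2360

The Yule-Walker equations for an AR(p) process read, in matrix form,
  Gamma_p phi = r_p,   with   (Gamma_p)_{ij} = gamma(|i - j|),
                       (r_p)_i = gamma(i),   i,j = 1..p.
Substitute the sample gammas (Toeplitz matrix and right-hand side of size 3):
  Gamma_p = [[4.3617, -2.2723, 0.4317], [-2.2723, 4.3617, -2.2723], [0.4317, -2.2723, 4.3617]]
  r_p     = [-2.2723, 0.4317, 0.2626]
Written out (R1..R3):
  (R1) 4.3617 phi_1 - 2.2723 phi_2 + 0.4317 phi_3 = -2.2723
  (R2) -2.2723 phi_1 + 4.3617 phi_2 - 2.2723 phi_3 = 0.4317
  (R3) 0.4317 phi_1 - 2.2723 phi_2 + 4.3617 phi_3 = 0.2626
Gaussian elimination:
  R2 <- R2 - (-2.2723/4.3617) R1 = R2 - (-0.520967) R1:  3.177908 phi_2 - 2.047399 phi_3 = -0.752092
  R3 <- R3 - (0.4317/4.3617) R1 = R3 - (0.098975) R1:  -2.047399 phi_2 + 4.318972 phi_3 = 0.487501
  R3 <- R3 - (-2.047399/3.177908) R2 = R3 - (-0.64426) R2:  2.999915 phi_3 = 0.002958
Back-substitution:
  phi_hat_3 = 0.002958 / 2.999915 = 0.000986
  phi_hat_2 = (-0.752092 - (-2.047399)(0.000986)) / 3.177908 = -0.236027
  phi_hat_1 = (-2.2723 - (-2.2723)(-0.236027) - (0.4317)(0.000986)) / 4.3617 = -0.644027
So phi_hat = [-0.6440, -0.2360, 0.0010].
Therefore phi_hat_2 = -0.2360.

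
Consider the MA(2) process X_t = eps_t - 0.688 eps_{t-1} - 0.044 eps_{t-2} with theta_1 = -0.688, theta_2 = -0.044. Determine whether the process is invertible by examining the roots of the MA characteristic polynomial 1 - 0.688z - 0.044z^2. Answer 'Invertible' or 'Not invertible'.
\text{Invertible}

The MA(q) characteristic polynomial is P(z) = 1 - 0.688z - 0.044z^2.
Invertibility requires all roots to lie outside the unit circle, i.e. |z| > 1 for every root.
Set 1 + (-0.688) z + (-0.044) z^2 = 0, i.e. a z^2 + b z + c = 0 with a = -0.044, b = -0.688, c = 1.
Discriminant D = b^2 - 4ac = (-0.688)^2 - 4*(-0.044)*1 = 0.473344 - (-0.176) = 0.649344.
D >= 0, so the roots are real: z = (-b +/- sqrt(D)) / (2a) = (0.688 +/- 0.805819) / (-0.088).
  z_1 = (0.688 + 0.805819) / (-0.088) = -16.9752,   |z_1| = 16.9752.
  z_2 = (0.688 - 0.805819) / (-0.088) = 1.3389,   |z_2| = 1.3389.
Moduli of all roots: 16.9752, 1.3389.
All moduli strictly greater than 1? Yes.
Verdict: Invertible.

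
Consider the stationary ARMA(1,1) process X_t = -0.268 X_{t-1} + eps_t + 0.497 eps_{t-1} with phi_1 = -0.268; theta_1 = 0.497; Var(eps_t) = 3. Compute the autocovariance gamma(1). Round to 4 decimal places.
\gamma(1) = 0.6416

Multiply the model equation by X_{t-k} and take expectations. With theta_0 = psi_0 = 1 and psi_j the MA(infinity) weights, this gives
  gamma(k) - sum_i phi_i gamma(k-i) = c_k,
  c_k = sigma^2 * sum_{j=k..q} theta_j psi_{j-k}   (c_k = 0 for k > q),
using gamma(-m) = gamma(m).
psi-weights needed (psi_j = theta_j + sum_i phi_i psi_{j-i}):
  psi_1 = theta_1 + phi_1 = 0.497 + (-0.268) = 0.229
Right-hand sides:
  c_0 = sigma^2 (1 + theta_1 psi_1) = 3 * (1 + (0.497)(0.229)) = 3 * 1.113813 = 3.341439
  c_1 = sigma^2 theta_1 = 3 * (0.497) = 1.491
  c_2 = 0
Equations for k = 0 and k = 1 (AR order 1):
  gamma(0) = phi_1 gamma(1) + c_0
  gamma(1) = phi_1 gamma(0) + c_1
Substituting the second into the first: gamma(0) (1 - phi_1^2) = c_0 + phi_1 c_1, so
  gamma(0) = (c_0 + phi_1 c_1) / (1 - phi_1^2) = (3.341439 + (-0.268)(1.491)) / (1 - (-0.268)^2) = 2.941851 / 0.928176 = 3.169497.
  gamma(1) = phi_1 gamma(0) + c_1 = (-0.268)(3.169497) + (1.491) = 0.641575.
Therefore gamma(1) = 0.6416 (to 4 decimal places).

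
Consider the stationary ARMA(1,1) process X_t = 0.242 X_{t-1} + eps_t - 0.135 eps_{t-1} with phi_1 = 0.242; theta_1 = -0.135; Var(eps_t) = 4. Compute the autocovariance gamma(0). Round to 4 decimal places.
\gamma(0) = 4.0486

Multiply the model equation by X_{t-k} and take expectations. With theta_0 = psi_0 = 1 and psi_j the MA(infinity) weights, this gives
  gamma(k) - sum_i phi_i gamma(k-i) = c_k,
  c_k = sigma^2 * sum_{j=k..q} theta_j psi_{j-k}   (c_k = 0 for k > q),
using gamma(-m) = gamma(m).
psi-weights needed (psi_j = theta_j + sum_i phi_i psi_{j-i}):
  psi_1 = theta_1 + phi_1 = -0.135 + (0.242) = 0.107
Right-hand sides:
  c_0 = sigma^2 (1 + theta_1 psi_1) = 4 * (1 + (-0.135)(0.107)) = 4 * 0.985555 = 3.94222
  c_1 = sigma^2 theta_1 = 4 * (-0.135) = -0.54
  c_2 = 0
Equations for k = 0 and k = 1 (AR order 1):
  gamma(0) = phi_1 gamma(1) + c_0
  gamma(1) = phi_1 gamma(0) + c_1
Substituting the second into the first: gamma(0) (1 - phi_1^2) = c_0 + phi_1 c_1, so
  gamma(0) = (c_0 + phi_1 c_1) / (1 - phi_1^2) = (3.94222 + (0.242)(-0.54)) / (1 - (0.242)^2) = 3.81154 / 0.941436 = 4.048645.
Therefore gamma(0) = 4.0486 (to 4 decimal places).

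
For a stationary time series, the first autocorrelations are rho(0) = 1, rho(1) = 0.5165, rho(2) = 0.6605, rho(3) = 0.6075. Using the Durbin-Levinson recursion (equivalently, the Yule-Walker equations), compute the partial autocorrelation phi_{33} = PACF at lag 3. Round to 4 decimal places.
\phi_{33} = 0.3300

The PACF at lag k is phi_{kk}, the last component of the solution
to the Yule-Walker system G_k phi = r_k where
  (G_k)_{ij} = rho(|i - j|), (r_k)_i = rho(i), i,j = 1..k.
Equivalently, Durbin-Levinson gives phi_{kk} iteratively:
  phi_{11} = rho(1)
  phi_{kk} = [rho(k) - sum_{j=1..k-1} phi_{k-1,j} rho(k-j)]
            / [1 - sum_{j=1..k-1} phi_{k-1,j} rho(j)],
  phi_{k,j} = phi_{k-1,j} - phi_{kk} phi_{k-1,k-j},  j = 1..k-1.
Step k = 1:
  phi_11 = rho(1) = 0.5165.
Step k = 2:
  phi_22 = [rho(2) - phi_11 rho(1)] / [1 - phi_11 rho(1)] = [0.6605 - (0.5165)(0.5165)] / [1 - (0.5165)(0.5165)]
         = 0.39372775 / 0.73322775 = 0.536979.
  Update: phi_21 = phi_11 - phi_22 phi_11 = 0.5165 - (0.536979)(0.5165) = 0.23915.
Step k = 3:
  phi_33 = [rho(3) - phi_21 rho(2) - phi_22 rho(1)] / [1 - phi_21 rho(1) - phi_22 rho(2)]
    numerator   = 0.6075 - (0.23915)(0.6605) - (0.536979)(0.5165) = 0.17219158
    denominator = 1 - (0.23915)(0.5165) - (0.536979)(0.6605) = 0.5218043
  phi_33 = 0.17219158 / 0.5218043 = 0.33.
Therefore phi_{33} = 0.3300.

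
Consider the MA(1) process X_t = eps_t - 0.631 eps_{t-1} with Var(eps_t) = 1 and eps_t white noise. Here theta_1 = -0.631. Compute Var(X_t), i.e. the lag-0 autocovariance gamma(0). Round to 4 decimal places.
\gamma(0) = 1.3982

For an MA(q) process X_t = eps_t + sum_i theta_i eps_{t-i} with
Var(eps_t) = sigma^2, the variance is
  gamma(0) = sigma^2 * (1 + sum_i theta_i^2).
  sum_i theta_i^2 = (-0.631)^2 = 0.398161.
  gamma(0) = 1 * (1 + 0.398161) = 1 * 1.398161 = 1.398161, which rounds to 1.3982.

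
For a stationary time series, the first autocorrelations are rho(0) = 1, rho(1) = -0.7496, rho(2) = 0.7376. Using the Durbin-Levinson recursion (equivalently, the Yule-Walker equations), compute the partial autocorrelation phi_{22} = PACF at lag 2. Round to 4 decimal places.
\phi_{22} = 0.4010

The PACF at lag k is phi_{kk}, the last component of the solution
to the Yule-Walker system G_k phi = r_k where
  (G_k)_{ij} = rho(|i - j|), (r_k)_i = rho(i), i,j = 1..k.
Equivalently, Durbin-Levinson gives phi_{kk} iteratively:
  phi_{11} = rho(1)
  phi_{kk} = [rho(k) - sum_{j=1..k-1} phi_{k-1,j} rho(k-j)]
            / [1 - sum_{j=1..k-1} phi_{k-1,j} rho(j)],
  phi_{k,j} = phi_{k-1,j} - phi_{kk} phi_{k-1,k-j},  j = 1..k-1.
Step k = 1:
  phi_11 = rho(1) = -0.7496.
Step k = 2:
  phi_22 = [rho(2) - phi_11 rho(1)] / [1 - phi_11 rho(1)] = [0.7376 - (-0.7496)(-0.7496)] / [1 - (-0.7496)(-0.7496)]
         = 0.17569984 / 0.43809984 = 0.401.
Therefore phi_{22} = 0.4010.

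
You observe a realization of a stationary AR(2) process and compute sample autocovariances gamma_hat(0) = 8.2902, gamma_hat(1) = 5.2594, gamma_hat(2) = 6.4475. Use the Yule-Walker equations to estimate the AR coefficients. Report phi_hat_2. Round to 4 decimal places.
\hat\phi_{2} = 0.6280

The Yule-Walker equations for an AR(p) process read, in matrix form,
  Gamma_p phi = r_p,   with   (Gamma_p)_{ij} = gamma(|i - j|),
                       (r_p)_i = gamma(i),   i,j = 1..p.
Substitute the sample gammas (Toeplitz matrix and right-hand side of size 2):
  Gamma_p = [[8.2902, 5.2594], [5.2594, 8.2902]]
  r_p     = [5.2594, 6.4475]
Written out:
  8.2902 phi_1 + 5.2594 phi_2 = 5.2594
  5.2594 phi_1 + 8.2902 phi_2 = 6.4475
Solve by Cramer's rule:
  det = gamma(0)^2 - gamma(1)^2 = (8.2902)^2 - (5.2594)^2 = 68.72741604 - 27.66128836 = 41.06612768
  phi_hat_1 = [gamma(1) gamma(0) - gamma(1) gamma(2)] / det = [(5.2594)(8.2902) - (5.2594)(6.4475)] / 41.06612768 = 9.69149638 / 41.06612768 = 0.236
  phi_hat_2 = [gamma(0) gamma(2) - gamma(1)^2] / det = [(8.2902)(6.4475) - (5.2594)^2] / 41.06612768 = 25.78977614 / 41.06612768 = 0.628
So phi_hat = [0.2360, 0.6280].
Therefore phi_hat_2 = 0.6280.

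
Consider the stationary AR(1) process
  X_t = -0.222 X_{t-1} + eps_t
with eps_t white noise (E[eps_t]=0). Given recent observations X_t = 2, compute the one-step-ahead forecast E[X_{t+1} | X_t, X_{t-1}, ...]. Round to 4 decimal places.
E[X_{t+1} \mid \mathcal F_t] = -0.4440

For an AR(p) model X_t = c + sum_i phi_i X_{t-i} + eps_t, the
one-step-ahead conditional mean is
  E[X_{t+1} | X_t, ...] = c + sum_i phi_i X_{t+1-i}.
Substitute known values:
  E[X_{t+1} | ...] = (-0.222) * (2)
                   = -0.4440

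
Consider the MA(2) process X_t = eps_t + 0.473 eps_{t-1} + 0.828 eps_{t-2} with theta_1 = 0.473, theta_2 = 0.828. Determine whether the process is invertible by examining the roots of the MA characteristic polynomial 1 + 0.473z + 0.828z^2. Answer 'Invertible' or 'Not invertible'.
\text{Invertible}

The MA(q) characteristic polynomial is P(z) = 1 + 0.473z + 0.828z^2.
Invertibility requires all roots to lie outside the unit circle, i.e. |z| > 1 for every root.
Set 1 + (0.473) z + (0.828) z^2 = 0, i.e. a z^2 + b z + c = 0 with a = 0.828, b = 0.473, c = 1.
Discriminant D = b^2 - 4ac = (0.473)^2 - 4*(0.828)*1 = 0.223729 - (3.312) = -3.088271.
D < 0, so the roots are the complex-conjugate pair z = (-b +/- i sqrt(-D)) / (2a) = -0.2856 +/- 1.0612i.
For a conjugate pair |z|^2 = z * conj(z) = (product of roots) = c/a = 1/(0.828) = 1.207729, so |z| = sqrt(1.207729) = 1.099 for both roots.
Moduli of all roots: 1.0990, 1.0990.
All moduli strictly greater than 1? Yes.
Verdict: Invertible.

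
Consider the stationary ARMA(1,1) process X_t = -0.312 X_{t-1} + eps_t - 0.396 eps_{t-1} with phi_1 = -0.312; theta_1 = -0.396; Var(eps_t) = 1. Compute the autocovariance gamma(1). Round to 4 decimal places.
\gamma(1) = -0.8813

Multiply the model equation by X_{t-k} and take expectations. With theta_0 = psi_0 = 1 and psi_j the MA(infinity) weights, this gives
  gamma(k) - sum_i phi_i gamma(k-i) = c_k,
  c_k = sigma^2 * sum_{j=k..q} theta_j psi_{j-k}   (c_k = 0 for k > q),
using gamma(-m) = gamma(m).
psi-weights needed (psi_j = theta_j + sum_i phi_i psi_{j-i}):
  psi_1 = theta_1 + phi_1 = -0.396 + (-0.312) = -0.708
Right-hand sides:
  c_0 = sigma^2 (1 + theta_1 psi_1) = 1 * (1 + (-0.396)(-0.708)) = 1 * 1.280368 = 1.280368
  c_1 = sigma^2 theta_1 = 1 * (-0.396) = -0.396
  c_2 = 0
Equations for k = 0 and k = 1 (AR order 1):
  gamma(0) = phi_1 gamma(1) + c_0
  gamma(1) = phi_1 gamma(0) + c_1
Substituting the second into the first: gamma(0) (1 - phi_1^2) = c_0 + phi_1 c_1, so
  gamma(0) = (c_0 + phi_1 c_1) / (1 - phi_1^2) = (1.280368 + (-0.312)(-0.396)) / (1 - (-0.312)^2) = 1.40392 / 0.902656 = 1.555321.
  gamma(1) = phi_1 gamma(0) + c_1 = (-0.312)(1.555321) + (-0.396) = -0.88126.
Therefore gamma(1) = -0.8813 (to 4 decimal places).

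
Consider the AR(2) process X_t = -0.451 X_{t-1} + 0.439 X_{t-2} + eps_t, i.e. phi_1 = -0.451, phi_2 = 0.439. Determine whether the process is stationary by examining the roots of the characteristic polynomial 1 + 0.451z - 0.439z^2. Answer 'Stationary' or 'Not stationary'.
\text{Stationary}

The AR(p) characteristic polynomial is P(z) = 1 + 0.451z - 0.439z^2.
Stationarity requires all roots to lie outside the unit circle, i.e. |z| > 1 for every root.
Set 1 + (0.451) z + (-0.439) z^2 = 0, i.e. a z^2 + b z + c = 0 with a = -0.439, b = 0.451, c = 1.
Discriminant D = b^2 - 4ac = (0.451)^2 - 4*(-0.439)*1 = 0.203401 - (-1.756) = 1.959401.
D >= 0, so the roots are real: z = (-b +/- sqrt(D)) / (2a) = (-0.451 +/- 1.399786) / (-0.878).
  z_1 = (-0.451 + 1.399786) / (-0.878) = -1.0806,   |z_1| = 1.0806.
  z_2 = (-0.451 - 1.399786) / (-0.878) = 2.108,   |z_2| = 2.108.
Moduli of all roots: 1.0806, 2.1080.
All moduli strictly greater than 1? Yes.
Verdict: Stationary.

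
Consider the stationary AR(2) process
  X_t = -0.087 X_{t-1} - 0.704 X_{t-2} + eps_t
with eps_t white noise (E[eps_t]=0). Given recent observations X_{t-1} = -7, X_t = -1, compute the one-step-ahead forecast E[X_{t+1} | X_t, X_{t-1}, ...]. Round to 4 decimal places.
E[X_{t+1} \mid \mathcal F_t] = 5.0150

For an AR(p) model X_t = c + sum_i phi_i X_{t-i} + eps_t, the
one-step-ahead conditional mean is
  E[X_{t+1} | X_t, ...] = c + sum_i phi_i X_{t+1-i}.
Substitute known values:
  E[X_{t+1} | ...] = (-0.087) * (-1) + (-0.704) * (-7)
                   = 5.0150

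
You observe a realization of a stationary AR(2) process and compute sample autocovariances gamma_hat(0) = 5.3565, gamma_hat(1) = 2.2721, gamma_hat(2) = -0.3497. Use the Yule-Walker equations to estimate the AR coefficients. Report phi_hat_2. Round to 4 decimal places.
\hat\phi_{2} = -0.2990

The Yule-Walker equations for an AR(p) process read, in matrix form,
  Gamma_p phi = r_p,   with   (Gamma_p)_{ij} = gamma(|i - j|),
                       (r_p)_i = gamma(i),   i,j = 1..p.
Substitute the sample gammas (Toeplitz matrix and right-hand side of size 2):
  Gamma_p = [[5.3565, 2.2721], [2.2721, 5.3565]]
  r_p     = [2.2721, -0.3497]
Written out:
  5.3565 phi_1 + 2.2721 phi_2 = 2.2721
  2.2721 phi_1 + 5.3565 phi_2 = -0.3497
Solve by Cramer's rule:
  det = gamma(0)^2 - gamma(1)^2 = (5.3565)^2 - (2.2721)^2 = 28.69209225 - 5.16243841 = 23.52965384
  phi_hat_1 = [gamma(1) gamma(0) - gamma(1) gamma(2)] / det = [(2.2721)(5.3565) - (2.2721)(-0.3497)] / 23.52965384 = 12.96505702 / 23.52965384 = 0.551
  phi_hat_2 = [gamma(0) gamma(2) - gamma(1)^2] / det = [(5.3565)(-0.3497) - (2.2721)^2] / 23.52965384 = -7.03560646 / 23.52965384 = -0.299
So phi_hat = [0.5510, -0.2990].
Therefore phi_hat_2 = -0.2990.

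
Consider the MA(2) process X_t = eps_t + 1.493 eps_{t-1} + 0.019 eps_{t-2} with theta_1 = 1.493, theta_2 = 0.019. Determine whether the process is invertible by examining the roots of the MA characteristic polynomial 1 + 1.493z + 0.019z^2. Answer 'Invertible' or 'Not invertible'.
\text{Not invertible}

The MA(q) characteristic polynomial is P(z) = 1 + 1.493z + 0.019z^2.
Invertibility requires all roots to lie outside the unit circle, i.e. |z| > 1 for every root.
Set 1 + (1.493) z + (0.019) z^2 = 0, i.e. a z^2 + b z + c = 0 with a = 0.019, b = 1.493, c = 1.
Discriminant D = b^2 - 4ac = (1.493)^2 - 4*(0.019)*1 = 2.229049 - (0.076) = 2.153049.
D >= 0, so the roots are real: z = (-b +/- sqrt(D)) / (2a) = (-1.493 +/- 1.467327) / (0.038).
  z_1 = (-1.493 + 1.467327) / (0.038) = -0.6756,   |z_1| = 0.6756.
  z_2 = (-1.493 - 1.467327) / (0.038) = -77.9033,   |z_2| = 77.9033.
Moduli of all roots: 0.6756, 77.9033.
All moduli strictly greater than 1? No.
Verdict: Not invertible.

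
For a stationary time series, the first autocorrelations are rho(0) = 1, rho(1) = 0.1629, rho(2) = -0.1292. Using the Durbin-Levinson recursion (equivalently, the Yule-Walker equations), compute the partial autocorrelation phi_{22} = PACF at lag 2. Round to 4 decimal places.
\phi_{22} = -0.1600

The PACF at lag k is phi_{kk}, the last component of the solution
to the Yule-Walker system G_k phi = r_k where
  (G_k)_{ij} = rho(|i - j|), (r_k)_i = rho(i), i,j = 1..k.
Equivalently, Durbin-Levinson gives phi_{kk} iteratively:
  phi_{11} = rho(1)
  phi_{kk} = [rho(k) - sum_{j=1..k-1} phi_{k-1,j} rho(k-j)]
            / [1 - sum_{j=1..k-1} phi_{k-1,j} rho(j)],
  phi_{k,j} = phi_{k-1,j} - phi_{kk} phi_{k-1,k-j},  j = 1..k-1.
Step k = 1:
  phi_11 = rho(1) = 0.1629.
Step k = 2:
  phi_22 = [rho(2) - phi_11 rho(1)] / [1 - phi_11 rho(1)] = [-0.1292 - (0.1629)(0.1629)] / [1 - (0.1629)(0.1629)]
         = -0.15573641 / 0.97346359 = -0.16.
Therefore phi_{22} = -0.1600.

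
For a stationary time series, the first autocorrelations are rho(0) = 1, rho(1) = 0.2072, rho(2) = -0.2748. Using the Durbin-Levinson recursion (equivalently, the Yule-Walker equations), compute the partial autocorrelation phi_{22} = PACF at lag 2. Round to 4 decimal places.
\phi_{22} = -0.3320

The PACF at lag k is phi_{kk}, the last component of the solution
to the Yule-Walker system G_k phi = r_k where
  (G_k)_{ij} = rho(|i - j|), (r_k)_i = rho(i), i,j = 1..k.
Equivalently, Durbin-Levinson gives phi_{kk} iteratively:
  phi_{11} = rho(1)
  phi_{kk} = [rho(k) - sum_{j=1..k-1} phi_{k-1,j} rho(k-j)]
            / [1 - sum_{j=1..k-1} phi_{k-1,j} rho(j)],
  phi_{k,j} = phi_{k-1,j} - phi_{kk} phi_{k-1,k-j},  j = 1..k-1.
Step k = 1:
  phi_11 = rho(1) = 0.2072.
Step k = 2:
  phi_22 = [rho(2) - phi_11 rho(1)] / [1 - phi_11 rho(1)] = [-0.2748 - (0.2072)(0.2072)] / [1 - (0.2072)(0.2072)]
         = -0.31773184 / 0.95706816 = -0.332.
Therefore phi_{22} = -0.3320.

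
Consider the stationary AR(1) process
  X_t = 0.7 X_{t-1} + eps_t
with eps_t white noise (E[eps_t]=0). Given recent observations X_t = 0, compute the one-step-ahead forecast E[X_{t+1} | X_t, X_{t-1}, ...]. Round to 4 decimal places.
E[X_{t+1} \mid \mathcal F_t] = 0.0000

For an AR(p) model X_t = c + sum_i phi_i X_{t-i} + eps_t, the
one-step-ahead conditional mean is
  E[X_{t+1} | X_t, ...] = c + sum_i phi_i X_{t+1-i}.
Substitute known values:
  E[X_{t+1} | ...] = (0.7) * (0)
                   = 0.0000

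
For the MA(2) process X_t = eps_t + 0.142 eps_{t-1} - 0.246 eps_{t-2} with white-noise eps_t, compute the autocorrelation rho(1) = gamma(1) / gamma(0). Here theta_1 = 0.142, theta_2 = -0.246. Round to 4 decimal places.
\rho(1) = 0.0991

For an MA(q) process with theta_0 = 1, the autocovariance is
  gamma(k) = sigma^2 * sum_{i=0..q-k} theta_i * theta_{i+k},
and rho(k) = gamma(k) / gamma(0). Sigma^2 cancels.
  numerator   = (1)*(0.142) + (0.142)*(-0.246) = 0.107068.
  denominator = (1)^2 + (0.142)^2 + (-0.246)^2 = 1.08068.
  rho(1) = 0.107068 / 1.08068 = 0.0991.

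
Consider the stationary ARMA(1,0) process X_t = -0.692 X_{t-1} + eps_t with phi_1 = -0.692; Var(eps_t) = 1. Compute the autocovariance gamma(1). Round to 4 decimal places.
\gamma(1) = -1.3279

Multiply the model equation by X_{t-k} and take expectations. With theta_0 = psi_0 = 1 and psi_j the MA(infinity) weights, this gives
  gamma(k) - sum_i phi_i gamma(k-i) = c_k,
  c_k = sigma^2 * sum_{j=k..q} theta_j psi_{j-k}   (c_k = 0 for k > q),
using gamma(-m) = gamma(m).
Pure AR (q = 0): c_0 = sigma^2 = 1, c_k = 0 for k >= 1.
Equations for k = 0 and k = 1 (AR order 1):
  gamma(0) = phi_1 gamma(1) + c_0
  gamma(1) = phi_1 gamma(0) + c_1
Substituting the second into the first: gamma(0) (1 - phi_1^2) = c_0 + phi_1 c_1, so
  gamma(0) = c_0 / (1 - phi_1^2) = 1 / (1 - (-0.692)^2) = 1 / 0.521136 = 1.918885.
  gamma(1) = phi_1 gamma(0) = (-0.692)(1.918885) = -1.327868.
Therefore gamma(1) = -1.3279 (to 4 decimal places).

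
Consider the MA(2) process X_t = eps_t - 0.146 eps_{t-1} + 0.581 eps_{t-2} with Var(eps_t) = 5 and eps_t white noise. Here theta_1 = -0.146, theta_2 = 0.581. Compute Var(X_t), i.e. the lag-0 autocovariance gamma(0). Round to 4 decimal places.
\gamma(0) = 6.7944

For an MA(q) process X_t = eps_t + sum_i theta_i eps_{t-i} with
Var(eps_t) = sigma^2, the variance is
  gamma(0) = sigma^2 * (1 + sum_i theta_i^2).
  sum_i theta_i^2 = (-0.146)^2 + (0.581)^2 = 0.021316 + 0.337561 = 0.358877.
  gamma(0) = 5 * (1 + 0.358877) = 5 * 1.358877 = 6.794385, which rounds to 6.7944.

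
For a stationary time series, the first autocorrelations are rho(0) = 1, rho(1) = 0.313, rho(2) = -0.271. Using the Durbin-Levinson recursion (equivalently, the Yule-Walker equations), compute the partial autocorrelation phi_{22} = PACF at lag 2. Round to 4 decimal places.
\phi_{22} = -0.4090

The PACF at lag k is phi_{kk}, the last component of the solution
to the Yule-Walker system G_k phi = r_k where
  (G_k)_{ij} = rho(|i - j|), (r_k)_i = rho(i), i,j = 1..k.
Equivalently, Durbin-Levinson gives phi_{kk} iteratively:
  phi_{11} = rho(1)
  phi_{kk} = [rho(k) - sum_{j=1..k-1} phi_{k-1,j} rho(k-j)]
            / [1 - sum_{j=1..k-1} phi_{k-1,j} rho(j)],
  phi_{k,j} = phi_{k-1,j} - phi_{kk} phi_{k-1,k-j},  j = 1..k-1.
Step k = 1:
  phi_11 = rho(1) = 0.313.
Step k = 2:
  phi_22 = [rho(2) - phi_11 rho(1)] / [1 - phi_11 rho(1)] = [-0.271 - (0.313)(0.313)] / [1 - (0.313)(0.313)]
         = -0.368969 / 0.902031 = -0.409.
Therefore phi_{22} = -0.4090.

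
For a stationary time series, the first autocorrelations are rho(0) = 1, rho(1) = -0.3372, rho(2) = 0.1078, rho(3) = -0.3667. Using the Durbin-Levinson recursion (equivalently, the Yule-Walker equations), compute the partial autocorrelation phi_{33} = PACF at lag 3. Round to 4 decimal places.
\phi_{33} = -0.3750

The PACF at lag k is phi_{kk}, the last component of the solution
to the Yule-Walker system G_k phi = r_k where
  (G_k)_{ij} = rho(|i - j|), (r_k)_i = rho(i), i,j = 1..k.
Equivalently, Durbin-Levinson gives phi_{kk} iteratively:
  phi_{11} = rho(1)
  phi_{kk} = [rho(k) - sum_{j=1..k-1} phi_{k-1,j} rho(k-j)]
            / [1 - sum_{j=1..k-1} phi_{k-1,j} rho(j)],
  phi_{k,j} = phi_{k-1,j} - phi_{kk} phi_{k-1,k-j},  j = 1..k-1.
Step k = 1:
  phi_11 = rho(1) = -0.3372.
Step k = 2:
  phi_22 = [rho(2) - phi_11 rho(1)] / [1 - phi_11 rho(1)] = [0.1078 - (-0.3372)(-0.3372)] / [1 - (-0.3372)(-0.3372)]
         = -0.00590384 / 0.88629616 = -0.006661.
  Update: phi_21 = phi_11 - phi_22 phi_11 = -0.3372 - (-0.006661)(-0.3372) = -0.339446.
Step k = 3:
  phi_33 = [rho(3) - phi_21 rho(2) - phi_22 rho(1)] / [1 - phi_21 rho(1) - phi_22 rho(2)]
    numerator   = -0.3667 - (-0.339446)(0.1078) - (-0.006661)(-0.3372) = -0.33235388
    denominator = 1 - (-0.339446)(-0.3372) - (-0.006661)(0.1078) = 0.88625683
  phi_33 = -0.33235388 / 0.88625683 = -0.375.
Therefore phi_{33} = -0.3750.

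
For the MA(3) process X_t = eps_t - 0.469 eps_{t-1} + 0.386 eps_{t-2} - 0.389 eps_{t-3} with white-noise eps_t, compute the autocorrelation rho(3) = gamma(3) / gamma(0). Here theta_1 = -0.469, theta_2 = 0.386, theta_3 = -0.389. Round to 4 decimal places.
\rho(3) = -0.2559

For an MA(q) process with theta_0 = 1, the autocovariance is
  gamma(k) = sigma^2 * sum_{i=0..q-k} theta_i * theta_{i+k},
and rho(k) = gamma(k) / gamma(0). Sigma^2 cancels.
  numerator   = (1)*(-0.389) = -0.389.
  denominator = (1)^2 + (-0.469)^2 + (0.386)^2 + (-0.389)^2 = 1.520278.
  rho(3) = -0.389 / 1.520278 = -0.2559.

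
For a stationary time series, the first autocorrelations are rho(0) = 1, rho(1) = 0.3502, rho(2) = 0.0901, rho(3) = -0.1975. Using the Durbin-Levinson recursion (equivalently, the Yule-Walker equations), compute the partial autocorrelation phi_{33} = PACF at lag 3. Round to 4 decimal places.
\phi_{33} = -0.2479

The PACF at lag k is phi_{kk}, the last component of the solution
to the Yule-Walker system G_k phi = r_k where
  (G_k)_{ij} = rho(|i - j|), (r_k)_i = rho(i), i,j = 1..k.
Equivalently, Durbin-Levinson gives phi_{kk} iteratively:
  phi_{11} = rho(1)
  phi_{kk} = [rho(k) - sum_{j=1..k-1} phi_{k-1,j} rho(k-j)]
            / [1 - sum_{j=1..k-1} phi_{k-1,j} rho(j)],
  phi_{k,j} = phi_{k-1,j} - phi_{kk} phi_{k-1,k-j},  j = 1..k-1.
Step k = 1:
  phi_11 = rho(1) = 0.3502.
Step k = 2:
  phi_22 = [rho(2) - phi_11 rho(1)] / [1 - phi_11 rho(1)] = [0.0901 - (0.3502)(0.3502)] / [1 - (0.3502)(0.3502)]
         = -0.03254004 / 0.87735996 = -0.037089.
  Update: phi_21 = phi_11 - phi_22 phi_11 = 0.3502 - (-0.037089)(0.3502) = 0.363188.
Step k = 3:
  phi_33 = [rho(3) - phi_21 rho(2) - phi_22 rho(1)] / [1 - phi_21 rho(1) - phi_22 rho(2)]
    numerator   = -0.1975 - (0.363188)(0.0901) - (-0.037089)(0.3502) = -0.21723485
    denominator = 1 - (0.363188)(0.3502) - (-0.037089)(0.0901) = 0.8761531
  phi_33 = -0.21723485 / 0.8761531 = -0.2479.
Therefore phi_{33} = -0.2479.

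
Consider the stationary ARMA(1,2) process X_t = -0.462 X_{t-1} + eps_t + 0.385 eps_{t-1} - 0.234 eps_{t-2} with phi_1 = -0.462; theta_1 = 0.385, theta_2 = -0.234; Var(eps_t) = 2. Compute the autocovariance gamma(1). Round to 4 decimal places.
\gamma(1) = -0.1697

Multiply the model equation by X_{t-k} and take expectations. With theta_0 = psi_0 = 1 and psi_j the MA(infinity) weights, this gives
  gamma(k) - sum_i phi_i gamma(k-i) = c_k,
  c_k = sigma^2 * sum_{j=k..q} theta_j psi_{j-k}   (c_k = 0 for k > q),
using gamma(-m) = gamma(m).
psi-weights needed (psi_j = theta_j + sum_i phi_i psi_{j-i}):
  psi_1 = theta_1 + phi_1 = 0.385 + (-0.462) = -0.077
  psi_2 = theta_2 + phi_1 psi_1 = -0.234 + (-0.462)(-0.077) = -0.198426
Right-hand sides:
  c_0 = sigma^2 (1 + theta_1 psi_1 + theta_2 psi_2) = 2 * (1 + (0.385)(-0.077) + (-0.234)(-0.198426)) = 2 * 1.016787 = 2.033573
  c_1 = sigma^2 (theta_1 + theta_2 psi_1) = 2 * (0.385 + (-0.234)(-0.077)) = 0.806036
  c_2 = sigma^2 theta_2 = 2 * (-0.234) = -0.468
Equations for k = 0 and k = 1 (AR order 1):
  gamma(0) = phi_1 gamma(1) + c_0
  gamma(1) = phi_1 gamma(0) + c_1
Substituting the second into the first: gamma(0) (1 - phi_1^2) = c_0 + phi_1 c_1, so
  gamma(0) = (c_0 + phi_1 c_1) / (1 - phi_1^2) = (2.033573 + (-0.462)(0.806036)) / (1 - (-0.462)^2) = 1.661185 / 0.786556 = 2.111973.
  gamma(1) = phi_1 gamma(0) + c_1 = (-0.462)(2.111973) + (0.806036) = -0.169695.
Therefore gamma(1) = -0.1697 (to 4 decimal places).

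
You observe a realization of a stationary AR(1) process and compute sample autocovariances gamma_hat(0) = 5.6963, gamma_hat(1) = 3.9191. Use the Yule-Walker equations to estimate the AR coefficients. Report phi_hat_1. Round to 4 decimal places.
\hat\phi_{1} = 0.6880

The Yule-Walker equations for an AR(p) process read, in matrix form,
  Gamma_p phi = r_p,   with   (Gamma_p)_{ij} = gamma(|i - j|),
                       (r_p)_i = gamma(i),   i,j = 1..p.
Substitute the sample gammas (Toeplitz matrix and right-hand side of size 1):
  Gamma_p = [[5.6963]]
  r_p     = [3.9191]
With p = 1 this is the single equation gamma(0) phi_1 = gamma(1):
  phi_hat_1 = gamma(1) / gamma(0) = 3.9191 / 5.6963 = 0.6880.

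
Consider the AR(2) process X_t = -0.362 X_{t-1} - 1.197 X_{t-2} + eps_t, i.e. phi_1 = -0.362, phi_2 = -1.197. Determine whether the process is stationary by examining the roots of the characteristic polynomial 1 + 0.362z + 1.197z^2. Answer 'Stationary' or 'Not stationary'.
\text{Not stationary}

The AR(p) characteristic polynomial is P(z) = 1 + 0.362z + 1.197z^2.
Stationarity requires all roots to lie outside the unit circle, i.e. |z| > 1 for every root.
Set 1 + (0.362) z + (1.197) z^2 = 0, i.e. a z^2 + b z + c = 0 with a = 1.197, b = 0.362, c = 1.
Discriminant D = b^2 - 4ac = (0.362)^2 - 4*(1.197)*1 = 0.131044 - (4.788) = -4.656956.
D < 0, so the roots are the complex-conjugate pair z = (-b +/- i sqrt(-D)) / (2a) = -0.1512 +/- 0.9014i.
For a conjugate pair |z|^2 = z * conj(z) = (product of roots) = c/a = 1/(1.197) = 0.835422, so |z| = sqrt(0.835422) = 0.914 for both roots.
Moduli of all roots: 0.9140, 0.9140.
All moduli strictly greater than 1? No.
Verdict: Not stationary.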